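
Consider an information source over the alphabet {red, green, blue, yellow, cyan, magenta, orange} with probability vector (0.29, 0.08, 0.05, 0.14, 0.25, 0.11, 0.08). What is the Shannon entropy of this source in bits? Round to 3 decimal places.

2.564 bits

H = −Σ pᵢ log₂ pᵢ.
−0.29·log₂(0.29) = 0.5179
−0.08·log₂(0.08) = 0.2915
−0.05·log₂(0.05) = 0.2161
−0.14·log₂(0.14) = 0.3971
−0.25·log₂(0.25) = 0.5000
−0.11·log₂(0.11) = 0.3503
−0.08·log₂(0.08) = 0.2915
Sum ≈ 2.5644 → 2.564 bits.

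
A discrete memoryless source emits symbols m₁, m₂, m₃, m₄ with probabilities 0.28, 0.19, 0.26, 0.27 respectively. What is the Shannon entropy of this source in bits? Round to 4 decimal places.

1.9848 bits

H = −Σ pᵢ log₂ pᵢ.
−0.28·log₂(0.28) = 0.5142
−0.19·log₂(0.19) = 0.4552
−0.26·log₂(0.26) = 0.5053
−0.27·log₂(0.27) = 0.5100
Sum ≈ 1.9848 → 1.9848 bits.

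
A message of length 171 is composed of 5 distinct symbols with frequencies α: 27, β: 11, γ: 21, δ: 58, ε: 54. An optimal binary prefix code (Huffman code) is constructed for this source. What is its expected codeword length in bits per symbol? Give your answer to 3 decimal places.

Probabilities are the counts divided by 171.
Repeatedly combine the two least-probable nodes; the expected code length is the sum of the merged weights.
merge 11/171 + 7/57 → 32/171
merge 3/19 + 32/171 → 59/171
merge 6/19 + 58/171 → 112/171
merge 59/171 + 112/171 → 1
L = 32/171 + 59/171 + 112/171 + 1 = 374/171 ≈ 2.187 bits/symbol.

2.187 bits/symbol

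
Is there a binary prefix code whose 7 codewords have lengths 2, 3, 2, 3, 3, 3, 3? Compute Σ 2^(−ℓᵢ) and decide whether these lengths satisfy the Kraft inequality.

1.125; no

With common denominator 2^3 = 8: Σ 2^(−ℓᵢ) = 2/8 + 1/8 + 2/8 + 1/8 + 1/8 + 1/8 + 1/8 = 9/8 = 1.125.
Kraft's inequality requires Σ ≤ 1; here Σ = 1.125 > 1, so no such prefix code exists.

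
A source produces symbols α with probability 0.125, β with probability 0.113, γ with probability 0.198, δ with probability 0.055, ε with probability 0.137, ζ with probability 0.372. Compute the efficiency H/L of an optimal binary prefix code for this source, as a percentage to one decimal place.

Entropy H = −Σ p log₂ p ≈ 2.3468 bits.
Huffman merges: 11/200+113/1000→21/125; 1/8+137/1000→131/500; 21/125+99/500→183/500; 131/500+183/500→157/250; 93/250+157/250→1. L = 303/125 ≈ 2.4240.
Efficiency = H/L = 2.3468/2.4240 = 96.8%.

96.8%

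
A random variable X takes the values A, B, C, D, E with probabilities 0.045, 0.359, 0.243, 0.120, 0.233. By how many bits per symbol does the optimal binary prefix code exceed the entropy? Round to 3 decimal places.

Entropy H = −Σ p log₂ p ≈ 2.0846 bits.
Huffman merges: 9/200+3/25→33/200; 33/200+233/1000→199/500; 243/1000+359/1000→301/500; 199/500+301/500→1. L = 433/200 ≈ 2.1650.
L − H = 2.1650 − 2.0846 = 0.080 bits.

0.080 bits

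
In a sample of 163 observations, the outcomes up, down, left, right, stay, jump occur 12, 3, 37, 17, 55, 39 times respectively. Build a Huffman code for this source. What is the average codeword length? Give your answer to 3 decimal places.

Probabilities are the counts divided by 163.
Repeatedly combine the two least-probable nodes; the expected code length is the sum of the merged weights.
merge 3/163 + 12/163 → 15/163
merge 15/163 + 17/163 → 32/163
merge 32/163 + 37/163 → 69/163
merge 39/163 + 55/163 → 94/163
merge 69/163 + 94/163 → 1
L = 15/163 + 32/163 + 69/163 + 94/163 + 1 = 373/163 ≈ 2.288 bits/symbol.

2.288 bits/symbol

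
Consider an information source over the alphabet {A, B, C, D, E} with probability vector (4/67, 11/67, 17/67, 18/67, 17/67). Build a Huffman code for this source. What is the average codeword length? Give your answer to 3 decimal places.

Repeatedly combine the two least-probable nodes; the expected code length is the sum of the merged weights.
merge 4/67 + 11/67 → 15/67
merge 15/67 + 17/67 → 32/67
merge 17/67 + 18/67 → 35/67
merge 32/67 + 35/67 → 1
L = 15/67 + 32/67 + 35/67 + 1 = 149/67 ≈ 2.224 bits/symbol.

2.224 bits/symbol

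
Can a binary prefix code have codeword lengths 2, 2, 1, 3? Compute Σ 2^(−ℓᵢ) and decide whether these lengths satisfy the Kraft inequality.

1.125; no

With common denominator 2^3 = 8: Σ 2^(−ℓᵢ) = 2/8 + 2/8 + 4/8 + 1/8 = 9/8 = 1.125.
Kraft's inequality requires Σ ≤ 1; here Σ = 1.125 > 1, so no such prefix code exists.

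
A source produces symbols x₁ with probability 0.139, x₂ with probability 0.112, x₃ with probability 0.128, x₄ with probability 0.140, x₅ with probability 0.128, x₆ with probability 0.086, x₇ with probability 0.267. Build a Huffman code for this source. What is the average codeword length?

Repeatedly combine the two least-probable nodes; the expected code length is the sum of the merged weights.
merge 43/500 + 14/125 → 99/500
merge 16/125 + 16/125 → 32/125
merge 139/1000 + 7/50 → 279/1000
merge 99/500 + 32/125 → 227/500
merge 267/1000 + 279/1000 → 273/500
merge 227/500 + 273/500 → 1
L = 99/500 + 32/125 + 279/1000 + 227/500 + 273/500 + 1 = 2733/1000 = 2.733 bits/symbol.

2.733 bits/symbol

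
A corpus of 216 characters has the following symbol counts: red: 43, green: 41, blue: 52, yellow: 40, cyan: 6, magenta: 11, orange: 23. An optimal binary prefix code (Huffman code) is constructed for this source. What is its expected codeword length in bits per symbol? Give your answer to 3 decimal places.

2.634 bits/symbol

Probabilities are the counts divided by 216.
Repeatedly combine the two least-probable nodes; the expected code length is the sum of the merged weights.
merge 1/36 + 11/216 → 17/216
merge 17/216 + 23/216 → 5/27
merge 5/27 + 5/27 → 10/27
merge 41/216 + 43/216 → 7/18
merge 13/54 + 10/27 → 11/18
merge 7/18 + 11/18 → 1
L = 17/216 + 5/27 + 10/27 + 7/18 + 11/18 + 1 = 569/216 ≈ 2.634 bits/symbol.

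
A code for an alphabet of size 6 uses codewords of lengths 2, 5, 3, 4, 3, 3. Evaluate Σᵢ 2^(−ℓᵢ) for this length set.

0.71875

With common denominator 2^5 = 32: Σ 2^(−ℓᵢ) = 8/32 + 1/32 + 4/32 + 2/32 + 4/32 + 4/32 = 23/32 = 0.71875.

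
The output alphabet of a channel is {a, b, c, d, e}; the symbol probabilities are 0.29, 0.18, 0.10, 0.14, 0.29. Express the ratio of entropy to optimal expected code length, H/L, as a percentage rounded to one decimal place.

98.7%

Entropy H = −Σ p log₂ p ≈ 2.2104 bits.
Huffman merges: 1/10+7/50→6/25; 9/50+6/25→21/50; 29/100+29/100→29/50; 21/50+29/50→1. L = 56/25 ≈ 2.2400.
Efficiency = H/L = 2.2104/2.2400 = 98.7%.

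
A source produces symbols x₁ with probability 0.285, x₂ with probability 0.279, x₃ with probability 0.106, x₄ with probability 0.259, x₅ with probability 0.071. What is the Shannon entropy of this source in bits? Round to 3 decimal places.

2.149 bits

H = −Σ pᵢ log₂ pᵢ.
−0.285·log₂(0.285) = 0.5161
−0.279·log₂(0.279) = 0.5138
−0.106·log₂(0.106) = 0.3432
−0.259·log₂(0.259) = 0.5048
−0.071·log₂(0.071) = 0.2709
Sum ≈ 2.1489 → 2.149 bits.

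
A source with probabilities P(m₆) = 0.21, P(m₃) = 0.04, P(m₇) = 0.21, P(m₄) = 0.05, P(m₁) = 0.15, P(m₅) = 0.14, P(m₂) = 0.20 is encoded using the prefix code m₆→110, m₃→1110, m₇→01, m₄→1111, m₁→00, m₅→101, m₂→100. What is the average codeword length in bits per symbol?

2.73 bits/symbol

L̄ = Σ pᵢ·ℓᵢ = 0.21·3 + 0.04·4 + 0.21·2 + 0.05·4 + 0.15·2 + 0.14·3 + 0.20·3 = 2.73 bits/symbol.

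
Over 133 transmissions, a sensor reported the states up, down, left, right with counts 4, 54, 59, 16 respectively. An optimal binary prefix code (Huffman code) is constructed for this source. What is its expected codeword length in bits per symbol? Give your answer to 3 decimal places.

Probabilities are the counts divided by 133.
Repeatedly combine the two least-probable nodes; the expected code length is the sum of the merged weights.
merge 4/133 + 16/133 → 20/133
merge 20/133 + 54/133 → 74/133
merge 59/133 + 74/133 → 1
L = 20/133 + 74/133 + 1 = 227/133 ≈ 1.707 bits/symbol.

1.707 bits/symbol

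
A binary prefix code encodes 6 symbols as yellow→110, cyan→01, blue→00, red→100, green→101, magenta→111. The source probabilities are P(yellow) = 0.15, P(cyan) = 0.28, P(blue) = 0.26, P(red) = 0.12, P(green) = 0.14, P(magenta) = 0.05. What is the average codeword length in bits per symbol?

2.46 bits/symbol

L̄ = Σ pᵢ·ℓᵢ = 0.15·3 + 0.28·2 + 0.26·2 + 0.12·3 + 0.14·3 + 0.05·3 = 2.46 bits/symbol.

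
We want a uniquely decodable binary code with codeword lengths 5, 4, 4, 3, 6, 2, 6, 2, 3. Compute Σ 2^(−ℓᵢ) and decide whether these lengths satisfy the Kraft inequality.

0.9375; yes

With common denominator 2^6 = 64: Σ 2^(−ℓᵢ) = 2/64 + 4/64 + 4/64 + 8/64 + 1/64 + 16/64 + 1/64 + 16/64 + 8/64 = 60/64 = 0.9375.
Kraft's inequality requires Σ ≤ 1; here Σ = 0.9375 ≤ 1, so such a prefix code exists.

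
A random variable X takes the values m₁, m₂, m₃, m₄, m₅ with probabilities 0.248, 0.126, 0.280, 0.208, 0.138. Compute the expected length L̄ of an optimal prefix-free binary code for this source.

2.264 bits/symbol

Repeatedly combine the two least-probable nodes; the expected code length is the sum of the merged weights.
merge 63/500 + 69/500 → 33/125
merge 26/125 + 31/125 → 57/125
merge 33/125 + 7/25 → 68/125
merge 57/125 + 68/125 → 1
L = 33/125 + 57/125 + 68/125 + 1 = 283/125 = 2.264 bits/symbol.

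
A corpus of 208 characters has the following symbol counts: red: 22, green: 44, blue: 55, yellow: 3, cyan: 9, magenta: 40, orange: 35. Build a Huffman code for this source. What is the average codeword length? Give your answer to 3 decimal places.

2.553 bits/symbol

Probabilities are the counts divided by 208.
Repeatedly combine the two least-probable nodes; the expected code length is the sum of the merged weights.
merge 3/208 + 9/208 → 3/52
merge 3/52 + 11/104 → 17/104
merge 17/104 + 35/208 → 69/208
merge 5/26 + 11/52 → 21/52
merge 55/208 + 69/208 → 31/52
merge 21/52 + 31/52 → 1
L = 3/52 + 17/104 + 69/208 + 21/52 + 31/52 + 1 = 531/208 ≈ 2.553 bits/symbol.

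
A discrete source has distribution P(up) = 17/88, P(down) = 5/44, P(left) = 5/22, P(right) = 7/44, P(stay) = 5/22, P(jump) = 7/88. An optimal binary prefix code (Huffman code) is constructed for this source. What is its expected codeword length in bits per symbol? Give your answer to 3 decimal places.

Repeatedly combine the two least-probable nodes; the expected code length is the sum of the merged weights.
merge 7/88 + 5/44 → 17/88
merge 7/44 + 17/88 → 31/88
merge 17/88 + 5/22 → 37/88
merge 5/22 + 31/88 → 51/88
merge 37/88 + 51/88 → 1
L = 17/88 + 31/88 + 37/88 + 51/88 + 1 = 28/11 ≈ 2.545 bits/symbol.

2.545 bits/symbol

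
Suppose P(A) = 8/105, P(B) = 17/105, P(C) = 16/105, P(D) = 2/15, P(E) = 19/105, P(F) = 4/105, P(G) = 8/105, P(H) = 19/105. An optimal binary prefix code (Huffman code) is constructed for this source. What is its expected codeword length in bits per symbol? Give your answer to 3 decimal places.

2.933 bits/symbol

Repeatedly combine the two least-probable nodes; the expected code length is the sum of the merged weights.
merge 4/105 + 8/105 → 4/35
merge 8/105 + 4/35 → 4/21
merge 2/15 + 16/105 → 2/7
merge 17/105 + 19/105 → 12/35
merge 19/105 + 4/21 → 13/35
merge 2/7 + 12/35 → 22/35
merge 13/35 + 22/35 → 1
L = 4/35 + 4/21 + 2/7 + 12/35 + 13/35 + 22/35 + 1 = 44/15 ≈ 2.933 bits/symbol.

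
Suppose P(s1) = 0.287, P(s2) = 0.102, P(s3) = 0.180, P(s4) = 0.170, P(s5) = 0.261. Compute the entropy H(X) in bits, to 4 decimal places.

2.2385 bits

H = −Σ pᵢ log₂ pᵢ.
−0.287·log₂(0.287) = 0.5169
−0.102·log₂(0.102) = 0.3359
−0.180·log₂(0.180) = 0.4453
−0.170·log₂(0.170) = 0.4346
−0.261·log₂(0.261) = 0.5058
Sum ≈ 2.2385 → 2.2385 bits.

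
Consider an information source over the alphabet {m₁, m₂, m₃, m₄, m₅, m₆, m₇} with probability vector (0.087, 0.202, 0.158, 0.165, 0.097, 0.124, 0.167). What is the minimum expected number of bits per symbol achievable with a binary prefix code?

2.798 bits/symbol

Repeatedly combine the two least-probable nodes; the expected code length is the sum of the merged weights.
merge 87/1000 + 97/1000 → 23/125
merge 31/250 + 79/500 → 141/500
merge 33/200 + 167/1000 → 83/250
merge 23/125 + 101/500 → 193/500
merge 141/500 + 83/250 → 307/500
merge 193/500 + 307/500 → 1
L = 23/125 + 141/500 + 83/250 + 193/500 + 307/500 + 1 = 1399/500 = 2.798 bits/symbol.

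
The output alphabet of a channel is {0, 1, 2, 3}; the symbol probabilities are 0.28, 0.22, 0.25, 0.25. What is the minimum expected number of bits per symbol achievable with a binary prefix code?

2 bits/symbol

Repeatedly combine the two least-probable nodes; the expected code length is the sum of the merged weights.
merge 11/50 + 1/4 → 47/100
merge 1/4 + 7/25 → 53/100
merge 47/100 + 53/100 → 1
L = 47/100 + 53/100 + 1 = 2 bits/symbol.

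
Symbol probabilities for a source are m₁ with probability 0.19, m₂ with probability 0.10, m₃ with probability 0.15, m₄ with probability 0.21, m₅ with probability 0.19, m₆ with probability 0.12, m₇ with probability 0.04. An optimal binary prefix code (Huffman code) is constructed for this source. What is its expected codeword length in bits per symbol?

2.74 bits/symbol

Repeatedly combine the two least-probable nodes; the expected code length is the sum of the merged weights.
merge 1/25 + 1/10 → 7/50
merge 3/25 + 7/50 → 13/50
merge 3/20 + 19/100 → 17/50
merge 19/100 + 21/100 → 2/5
merge 13/50 + 17/50 → 3/5
merge 2/5 + 3/5 → 1
L = 7/50 + 13/50 + 17/50 + 2/5 + 3/5 + 1 = 137/50 = 2.74 bits/symbol.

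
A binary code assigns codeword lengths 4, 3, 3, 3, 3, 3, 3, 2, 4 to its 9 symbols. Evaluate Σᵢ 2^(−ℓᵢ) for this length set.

With common denominator 2^4 = 16: Σ 2^(−ℓᵢ) = 1/16 + 2/16 + 2/16 + 2/16 + 2/16 + 2/16 + 2/16 + 4/16 + 1/16 = 18/16 = 1.125.

1.125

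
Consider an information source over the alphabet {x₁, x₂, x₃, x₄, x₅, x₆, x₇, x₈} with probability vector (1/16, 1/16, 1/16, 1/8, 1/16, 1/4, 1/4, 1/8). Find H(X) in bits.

2.75 bits

Each probability is a power of 1/2, so log₂(1/p) is an integer.
H = Σ p·log₂(1/p) = 1/16·4 + 1/16·4 + 1/16·4 + 1/8·3 + 1/16·4 + 1/4·2 + 1/4·2 + 1/8·3 = 2.75 bits.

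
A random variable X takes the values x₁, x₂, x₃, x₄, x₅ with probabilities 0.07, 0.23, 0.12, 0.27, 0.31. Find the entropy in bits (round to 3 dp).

2.157 bits

H = −Σ pᵢ log₂ pᵢ.
−0.07·log₂(0.07) = 0.2686
−0.23·log₂(0.23) = 0.4877
−0.12·log₂(0.12) = 0.3671
−0.27·log₂(0.27) = 0.5100
−0.31·log₂(0.31) = 0.5238
Sum ≈ 2.1571 → 2.157 bits.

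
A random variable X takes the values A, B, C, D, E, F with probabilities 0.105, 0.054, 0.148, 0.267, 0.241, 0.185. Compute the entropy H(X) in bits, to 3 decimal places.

H = −Σ pᵢ log₂ pᵢ.
−0.105·log₂(0.105) = 0.3414
−0.054·log₂(0.054) = 0.2274
−0.148·log₂(0.148) = 0.4079
−0.267·log₂(0.267) = 0.5087
−0.241·log₂(0.241) = 0.4947
−0.185·log₂(0.185) = 0.4504
Sum ≈ 2.4305 → 2.431 bits.

2.431 bits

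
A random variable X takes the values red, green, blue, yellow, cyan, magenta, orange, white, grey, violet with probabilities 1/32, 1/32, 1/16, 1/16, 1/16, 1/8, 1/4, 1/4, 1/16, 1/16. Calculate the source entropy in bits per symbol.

Each probability is a power of 1/2, so log₂(1/p) is an integer.
H = Σ p·log₂(1/p) = 1/32·5 + 1/32·5 + 1/16·4 + 1/16·4 + 1/16·4 + 1/8·3 + 1/4·2 + 1/4·2 + 1/16·4 + 1/16·4 = 2.9375 bits.

2.9375 bits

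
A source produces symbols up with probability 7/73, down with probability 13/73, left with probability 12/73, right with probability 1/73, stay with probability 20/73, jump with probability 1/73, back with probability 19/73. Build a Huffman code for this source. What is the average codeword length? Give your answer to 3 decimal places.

Repeatedly combine the two least-probable nodes; the expected code length is the sum of the merged weights.
merge 1/73 + 1/73 → 2/73
merge 2/73 + 7/73 → 9/73
merge 9/73 + 12/73 → 21/73
merge 13/73 + 19/73 → 32/73
merge 20/73 + 21/73 → 41/73
merge 32/73 + 41/73 → 1
L = 2/73 + 9/73 + 21/73 + 32/73 + 41/73 + 1 = 178/73 ≈ 2.438 bits/symbol.

2.438 bits/symbol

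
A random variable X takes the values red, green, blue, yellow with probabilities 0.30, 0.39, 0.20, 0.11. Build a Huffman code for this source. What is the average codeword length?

1.92 bits/symbol

Repeatedly combine the two least-probable nodes; the expected code length is the sum of the merged weights.
merge 11/100 + 1/5 → 31/100
merge 3/10 + 31/100 → 61/100
merge 39/100 + 61/100 → 1
L = 31/100 + 61/100 + 1 = 48/25 = 1.92 bits/symbol.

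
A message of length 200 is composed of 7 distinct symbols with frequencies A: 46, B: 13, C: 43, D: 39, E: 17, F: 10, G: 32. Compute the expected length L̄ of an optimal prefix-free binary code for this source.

Probabilities are the counts divided by 200.
Repeatedly combine the two least-probable nodes; the expected code length is the sum of the merged weights.
merge 1/20 + 13/200 → 23/200
merge 17/200 + 23/200 → 1/5
merge 4/25 + 39/200 → 71/200
merge 1/5 + 43/200 → 83/200
merge 23/100 + 71/200 → 117/200
merge 83/200 + 117/200 → 1
L = 23/200 + 1/5 + 71/200 + 83/200 + 117/200 + 1 = 267/100 = 2.67 bits/symbol.

2.67 bits/symbol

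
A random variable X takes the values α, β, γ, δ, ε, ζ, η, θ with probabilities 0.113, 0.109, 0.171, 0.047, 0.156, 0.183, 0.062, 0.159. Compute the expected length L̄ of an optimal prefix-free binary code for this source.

Repeatedly combine the two least-probable nodes; the expected code length is the sum of the merged weights.
merge 47/1000 + 31/500 → 109/1000
merge 109/1000 + 109/1000 → 109/500
merge 113/1000 + 39/250 → 269/1000
merge 159/1000 + 171/1000 → 33/100
merge 183/1000 + 109/500 → 401/1000
merge 269/1000 + 33/100 → 599/1000
merge 401/1000 + 599/1000 → 1
L = 109/1000 + 109/500 + 269/1000 + 33/100 + 401/1000 + 599/1000 + 1 = 1463/500 = 2.926 bits/symbol.

2.926 bits/symbol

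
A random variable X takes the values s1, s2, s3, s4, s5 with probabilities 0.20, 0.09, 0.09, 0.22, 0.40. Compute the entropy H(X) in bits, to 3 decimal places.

2.099 bits

H = −Σ pᵢ log₂ pᵢ.
−0.20·log₂(0.20) = 0.4644
−0.09·log₂(0.09) = 0.3127
−0.09·log₂(0.09) = 0.3127
−0.22·log₂(0.22) = 0.4806
−0.40·log₂(0.40) = 0.5288
Sum ≈ 2.0990 → 2.099 bits.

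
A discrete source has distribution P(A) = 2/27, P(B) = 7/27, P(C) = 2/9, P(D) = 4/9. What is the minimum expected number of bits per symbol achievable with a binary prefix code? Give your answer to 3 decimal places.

Repeatedly combine the two least-probable nodes; the expected code length is the sum of the merged weights.
merge 2/27 + 2/9 → 8/27
merge 7/27 + 8/27 → 5/9
merge 4/9 + 5/9 → 1
L = 8/27 + 5/9 + 1 = 50/27 ≈ 1.852 bits/symbol.

1.852 bits/symbol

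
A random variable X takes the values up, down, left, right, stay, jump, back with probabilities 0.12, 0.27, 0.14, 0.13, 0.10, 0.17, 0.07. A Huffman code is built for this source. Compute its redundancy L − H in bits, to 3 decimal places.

Entropy H = −Σ p log₂ p ≈ 2.6922 bits.
Huffman merges: 7/100+1/10→17/100; 3/25+13/100→1/4; 7/50+17/100→31/100; 17/100+1/4→21/50; 27/100+31/100→29/50; 21/50+29/50→1. L = 273/100 ≈ 2.7300.
L − H = 2.7300 − 2.6922 = 0.038 bits.

0.038 bits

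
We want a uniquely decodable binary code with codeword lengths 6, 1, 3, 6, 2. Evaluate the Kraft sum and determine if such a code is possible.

0.90625; yes

With common denominator 2^6 = 64: Σ 2^(−ℓᵢ) = 1/64 + 32/64 + 8/64 + 1/64 + 16/64 = 58/64 = 0.90625.
Kraft's inequality requires Σ ≤ 1; here Σ = 0.90625 ≤ 1, so such a prefix code exists.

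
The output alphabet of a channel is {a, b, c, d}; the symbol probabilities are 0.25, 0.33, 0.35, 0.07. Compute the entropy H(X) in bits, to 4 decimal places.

1.8265 bits

H = −Σ pᵢ log₂ pᵢ.
−0.25·log₂(0.25) = 0.5000
−0.33·log₂(0.33) = 0.5278
−0.35·log₂(0.35) = 0.5301
−0.07·log₂(0.07) = 0.2686
Sum ≈ 1.8265 → 1.8265 bits.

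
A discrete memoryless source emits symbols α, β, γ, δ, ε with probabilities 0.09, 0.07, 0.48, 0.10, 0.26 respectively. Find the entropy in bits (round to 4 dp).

H = −Σ pᵢ log₂ pᵢ.
−0.09·log₂(0.09) = 0.3127
−0.07·log₂(0.07) = 0.2686
−0.48·log₂(0.48) = 0.5083
−0.10·log₂(0.10) = 0.3322
−0.26·log₂(0.26) = 0.5053
Sum ≈ 1.9270 → 1.9270 bits.

1.9270 bits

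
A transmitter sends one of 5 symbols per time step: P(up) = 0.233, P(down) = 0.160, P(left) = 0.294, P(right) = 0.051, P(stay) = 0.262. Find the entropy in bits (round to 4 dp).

H = −Σ pᵢ log₂ pᵢ.
−0.233·log₂(0.233) = 0.4897
−0.160·log₂(0.160) = 0.4230
−0.294·log₂(0.294) = 0.5192
−0.051·log₂(0.051) = 0.2190
−0.262·log₂(0.262) = 0.5063
Sum ≈ 2.1572 → 2.1572 bits.

2.1572 bits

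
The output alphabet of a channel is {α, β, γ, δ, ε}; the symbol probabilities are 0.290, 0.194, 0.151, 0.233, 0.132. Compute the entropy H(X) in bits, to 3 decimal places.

2.264 bits

H = −Σ pᵢ log₂ pᵢ.
−0.290·log₂(0.290) = 0.5179
−0.194·log₂(0.194) = 0.4590
−0.151·log₂(0.151) = 0.4118
−0.233·log₂(0.233) = 0.4897
−0.132·log₂(0.132) = 0.3856
Sum ≈ 2.2640 → 2.264 bits.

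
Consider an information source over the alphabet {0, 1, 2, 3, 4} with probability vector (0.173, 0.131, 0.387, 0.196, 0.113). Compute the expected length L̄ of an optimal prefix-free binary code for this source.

2.226 bits/symbol

Repeatedly combine the two least-probable nodes; the expected code length is the sum of the merged weights.
merge 113/1000 + 131/1000 → 61/250
merge 173/1000 + 49/250 → 369/1000
merge 61/250 + 369/1000 → 613/1000
merge 387/1000 + 613/1000 → 1
L = 61/250 + 369/1000 + 613/1000 + 1 = 1113/500 = 2.226 bits/symbol.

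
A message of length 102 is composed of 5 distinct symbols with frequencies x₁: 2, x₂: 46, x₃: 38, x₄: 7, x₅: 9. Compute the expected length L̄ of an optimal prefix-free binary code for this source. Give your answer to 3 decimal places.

Probabilities are the counts divided by 102.
Repeatedly combine the two least-probable nodes; the expected code length is the sum of the merged weights.
merge 1/51 + 7/102 → 3/34
merge 3/34 + 3/34 → 3/17
merge 3/17 + 19/51 → 28/51
merge 23/51 + 28/51 → 1
L = 3/34 + 3/17 + 28/51 + 1 = 185/102 ≈ 1.814 bits/symbol.

1.814 bits/symbol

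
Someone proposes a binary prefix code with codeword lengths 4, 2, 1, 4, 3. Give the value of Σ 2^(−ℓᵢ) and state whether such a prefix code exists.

1; yes

With common denominator 2^4 = 16: Σ 2^(−ℓᵢ) = 1/16 + 4/16 + 8/16 + 1/16 + 2/16 = 16/16 = 1.
Kraft's inequality requires Σ ≤ 1; here Σ = 1 ≤ 1, so such a prefix code exists.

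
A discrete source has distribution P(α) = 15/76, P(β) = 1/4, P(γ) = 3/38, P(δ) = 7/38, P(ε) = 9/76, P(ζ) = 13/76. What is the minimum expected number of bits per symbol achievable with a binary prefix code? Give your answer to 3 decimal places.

2.553 bits/symbol

Repeatedly combine the two least-probable nodes; the expected code length is the sum of the merged weights.
merge 3/38 + 9/76 → 15/76
merge 13/76 + 7/38 → 27/76
merge 15/76 + 15/76 → 15/38
merge 1/4 + 27/76 → 23/38
merge 15/38 + 23/38 → 1
L = 15/76 + 27/76 + 15/38 + 23/38 + 1 = 97/38 ≈ 2.553 bits/symbol.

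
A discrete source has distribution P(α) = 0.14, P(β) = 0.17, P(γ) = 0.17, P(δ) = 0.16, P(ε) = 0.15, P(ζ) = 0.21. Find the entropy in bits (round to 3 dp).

H = −Σ pᵢ log₂ pᵢ.
−0.14·log₂(0.14) = 0.3971
−0.17·log₂(0.17) = 0.4346
−0.17·log₂(0.17) = 0.4346
−0.16·log₂(0.16) = 0.4230
−0.15·log₂(0.15) = 0.4105
−0.21·log₂(0.21) = 0.4728
Sum ≈ 2.5727 → 2.573 bits.

2.573 bits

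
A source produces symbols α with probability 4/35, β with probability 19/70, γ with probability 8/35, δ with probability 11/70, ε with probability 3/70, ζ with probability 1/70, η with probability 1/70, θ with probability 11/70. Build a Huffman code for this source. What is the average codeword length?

2.6 bits/symbol

Repeatedly combine the two least-probable nodes; the expected code length is the sum of the merged weights.
merge 1/70 + 1/70 → 1/35
merge 1/35 + 3/70 → 1/14
merge 1/14 + 4/35 → 13/70
merge 11/70 + 11/70 → 11/35
merge 13/70 + 8/35 → 29/70
merge 19/70 + 11/35 → 41/70
merge 29/70 + 41/70 → 1
L = 1/35 + 1/14 + 13/70 + 11/35 + 29/70 + 41/70 + 1 = 13/5 = 2.6 bits/symbol.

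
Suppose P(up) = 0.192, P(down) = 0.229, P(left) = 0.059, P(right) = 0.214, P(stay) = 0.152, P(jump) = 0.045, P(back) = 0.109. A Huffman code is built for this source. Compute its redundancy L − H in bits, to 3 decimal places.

0.037 bits

Entropy H = −Σ p log₂ p ≈ 2.6240 bits.
Huffman merges: 9/200+59/1000→13/125; 13/125+109/1000→213/1000; 19/125+24/125→43/125; 213/1000+107/500→427/1000; 229/1000+43/125→573/1000; 427/1000+573/1000→1. L = 2661/1000 ≈ 2.6610.
L − H = 2.6610 − 2.6240 = 0.037 bits.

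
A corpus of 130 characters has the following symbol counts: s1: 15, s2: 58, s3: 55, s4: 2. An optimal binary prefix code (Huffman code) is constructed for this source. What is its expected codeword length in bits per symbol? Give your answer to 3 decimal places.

Probabilities are the counts divided by 130.
Repeatedly combine the two least-probable nodes; the expected code length is the sum of the merged weights.
merge 1/65 + 3/26 → 17/130
merge 17/130 + 11/26 → 36/65
merge 29/65 + 36/65 → 1
L = 17/130 + 36/65 + 1 = 219/130 ≈ 1.685 bits/symbol.

1.685 bits/symbol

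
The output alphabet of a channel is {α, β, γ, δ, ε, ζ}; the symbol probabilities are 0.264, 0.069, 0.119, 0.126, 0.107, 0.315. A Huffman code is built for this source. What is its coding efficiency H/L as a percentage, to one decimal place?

Entropy H = −Σ p log₂ p ≈ 2.3854 bits.
Huffman merges: 69/1000+107/1000→22/125; 119/1000+63/500→49/200; 22/125+49/200→421/1000; 33/125+63/200→579/1000; 421/1000+579/1000→1. L = 2421/1000 ≈ 2.4210.
Efficiency = H/L = 2.3854/2.4210 = 98.5%.

98.5%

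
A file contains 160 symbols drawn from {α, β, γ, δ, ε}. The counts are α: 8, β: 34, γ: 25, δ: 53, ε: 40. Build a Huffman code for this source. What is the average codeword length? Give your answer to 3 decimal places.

2.206 bits/symbol

Probabilities are the counts divided by 160.
Repeatedly combine the two least-probable nodes; the expected code length is the sum of the merged weights.
merge 1/20 + 5/32 → 33/160
merge 33/160 + 17/80 → 67/160
merge 1/4 + 53/160 → 93/160
merge 67/160 + 93/160 → 1
L = 33/160 + 67/160 + 93/160 + 1 = 353/160 ≈ 2.206 bits/symbol.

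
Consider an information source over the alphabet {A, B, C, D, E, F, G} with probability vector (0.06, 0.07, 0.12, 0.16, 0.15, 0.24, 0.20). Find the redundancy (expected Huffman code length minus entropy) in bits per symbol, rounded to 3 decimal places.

Entropy H = −Σ p log₂ p ≈ 2.6712 bits.
Huffman merges: 3/50+7/100→13/100; 3/25+13/100→1/4; 3/20+4/25→31/100; 1/5+6/25→11/25; 1/4+31/100→14/25; 11/25+14/25→1. L = 269/100 ≈ 2.6900.
L − H = 2.6900 − 2.6712 = 0.019 bits.

0.019 bits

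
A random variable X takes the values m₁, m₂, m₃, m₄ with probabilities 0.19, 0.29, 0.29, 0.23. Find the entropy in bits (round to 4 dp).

H = −Σ pᵢ log₂ pᵢ.
−0.19·log₂(0.19) = 0.4552
−0.29·log₂(0.29) = 0.5179
−0.29·log₂(0.29) = 0.5179
−0.23·log₂(0.23) = 0.4877
Sum ≈ 1.9787 → 1.9787 bits.

1.9787 bits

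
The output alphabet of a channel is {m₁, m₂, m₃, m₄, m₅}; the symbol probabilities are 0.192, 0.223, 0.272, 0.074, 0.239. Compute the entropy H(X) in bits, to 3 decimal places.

H = −Σ pᵢ log₂ pᵢ.
−0.192·log₂(0.192) = 0.4571
−0.223·log₂(0.223) = 0.4828
−0.272·log₂(0.272) = 0.5109
−0.074·log₂(0.074) = 0.2780
−0.239·log₂(0.239) = 0.4935
Sum ≈ 2.2223 → 2.222 bits.

2.222 bits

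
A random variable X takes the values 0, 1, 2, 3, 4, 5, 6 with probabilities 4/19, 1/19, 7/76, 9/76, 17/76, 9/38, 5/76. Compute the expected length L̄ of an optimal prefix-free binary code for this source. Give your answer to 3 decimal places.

Repeatedly combine the two least-probable nodes; the expected code length is the sum of the merged weights.
merge 1/19 + 5/76 → 9/76
merge 7/76 + 9/76 → 4/19
merge 9/76 + 4/19 → 25/76
merge 4/19 + 17/76 → 33/76
merge 9/38 + 25/76 → 43/76
merge 33/76 + 43/76 → 1
L = 9/76 + 4/19 + 25/76 + 33/76 + 43/76 + 1 = 101/38 ≈ 2.658 bits/symbol.

2.658 bits/symbol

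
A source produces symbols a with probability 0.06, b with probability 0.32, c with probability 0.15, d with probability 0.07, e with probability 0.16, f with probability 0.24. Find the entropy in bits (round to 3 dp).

2.366 bits

H = −Σ pᵢ log₂ pᵢ.
−0.06·log₂(0.06) = 0.2435
−0.32·log₂(0.32) = 0.5260
−0.15·log₂(0.15) = 0.4105
−0.07·log₂(0.07) = 0.2686
−0.16·log₂(0.16) = 0.4230
−0.24·log₂(0.24) = 0.4941
Sum ≈ 2.3658 → 2.366 bits.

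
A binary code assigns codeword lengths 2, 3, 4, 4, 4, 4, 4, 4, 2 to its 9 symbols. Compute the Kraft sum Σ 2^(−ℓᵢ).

With common denominator 2^4 = 16: Σ 2^(−ℓᵢ) = 4/16 + 2/16 + 1/16 + 1/16 + 1/16 + 1/16 + 1/16 + 1/16 + 4/16 = 16/16 = 1.

1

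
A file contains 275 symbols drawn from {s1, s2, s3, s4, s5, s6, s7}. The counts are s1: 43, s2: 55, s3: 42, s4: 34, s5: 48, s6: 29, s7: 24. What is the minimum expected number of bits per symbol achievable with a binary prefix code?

2.8 bits/symbol

Probabilities are the counts divided by 275.
Repeatedly combine the two least-probable nodes; the expected code length is the sum of the merged weights.
merge 24/275 + 29/275 → 53/275
merge 34/275 + 42/275 → 76/275
merge 43/275 + 48/275 → 91/275
merge 53/275 + 1/5 → 108/275
merge 76/275 + 91/275 → 167/275
merge 108/275 + 167/275 → 1
L = 53/275 + 76/275 + 91/275 + 108/275 + 167/275 + 1 = 14/5 = 2.8 bits/symbol.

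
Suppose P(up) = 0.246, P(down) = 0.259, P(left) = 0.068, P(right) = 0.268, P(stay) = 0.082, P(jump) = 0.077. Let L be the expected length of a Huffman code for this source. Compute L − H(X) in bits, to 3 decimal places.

Entropy H = −Σ p log₂ p ≈ 2.3561 bits.
Huffman merges: 17/250+77/1000→29/200; 41/500+29/200→227/1000; 227/1000+123/500→473/1000; 259/1000+67/250→527/1000; 473/1000+527/1000→1. L = 593/250 ≈ 2.3720.
L − H = 2.3720 − 2.3561 = 0.016 bits.

0.016 bits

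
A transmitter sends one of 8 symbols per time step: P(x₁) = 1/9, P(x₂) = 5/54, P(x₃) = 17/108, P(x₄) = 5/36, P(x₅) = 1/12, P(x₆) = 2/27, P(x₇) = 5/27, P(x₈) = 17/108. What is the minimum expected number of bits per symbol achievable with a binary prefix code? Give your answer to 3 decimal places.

Repeatedly combine the two least-probable nodes; the expected code length is the sum of the merged weights.
merge 2/27 + 1/12 → 17/108
merge 5/54 + 1/9 → 11/54
merge 5/36 + 17/108 → 8/27
merge 17/108 + 17/108 → 17/54
merge 5/27 + 11/54 → 7/18
merge 8/27 + 17/54 → 11/18
merge 7/18 + 11/18 → 1
L = 17/108 + 11/54 + 8/27 + 17/54 + 7/18 + 11/18 + 1 = 107/36 ≈ 2.972 bits/symbol.

2.972 bits/symbol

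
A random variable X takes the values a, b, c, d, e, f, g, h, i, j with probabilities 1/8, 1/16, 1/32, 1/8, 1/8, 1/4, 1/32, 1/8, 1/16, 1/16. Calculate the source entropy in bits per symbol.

Each probability is a power of 1/2, so log₂(1/p) is an integer.
H = Σ p·log₂(1/p) = 1/8·3 + 1/16·4 + 1/32·5 + 1/8·3 + 1/8·3 + 1/4·2 + 1/32·5 + 1/8·3 + 1/16·4 + 1/16·4 = 3.0625 bits.

3.0625 bits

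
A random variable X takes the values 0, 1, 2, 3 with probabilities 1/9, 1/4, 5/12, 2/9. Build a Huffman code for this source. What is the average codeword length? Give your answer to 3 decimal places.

1.917 bits/symbol

Repeatedly combine the two least-probable nodes; the expected code length is the sum of the merged weights.
merge 1/9 + 2/9 → 1/3
merge 1/4 + 1/3 → 7/12
merge 5/12 + 7/12 → 1
L = 1/3 + 7/12 + 1 = 23/12 ≈ 1.917 bits/symbol.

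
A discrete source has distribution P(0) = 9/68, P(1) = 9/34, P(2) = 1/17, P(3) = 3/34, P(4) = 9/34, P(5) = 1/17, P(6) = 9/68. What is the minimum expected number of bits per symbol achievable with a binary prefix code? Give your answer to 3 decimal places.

Repeatedly combine the two least-probable nodes; the expected code length is the sum of the merged weights.
merge 1/17 + 1/17 → 2/17
merge 3/34 + 2/17 → 7/34
merge 9/68 + 9/68 → 9/34
merge 7/34 + 9/34 → 8/17
merge 9/34 + 9/34 → 9/17
merge 8/17 + 9/17 → 1
L = 2/17 + 7/34 + 9/34 + 8/17 + 9/17 + 1 = 44/17 ≈ 2.588 bits/symbol.

2.588 bits/symbol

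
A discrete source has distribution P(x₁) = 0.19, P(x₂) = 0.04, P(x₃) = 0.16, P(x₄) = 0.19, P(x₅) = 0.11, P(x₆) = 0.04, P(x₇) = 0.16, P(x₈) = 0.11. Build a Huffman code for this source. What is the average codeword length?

2.89 bits/symbol

Repeatedly combine the two least-probable nodes; the expected code length is the sum of the merged weights.
merge 1/25 + 1/25 → 2/25
merge 2/25 + 11/100 → 19/100
merge 11/100 + 4/25 → 27/100
merge 4/25 + 19/100 → 7/20
merge 19/100 + 19/100 → 19/50
merge 27/100 + 7/20 → 31/50
merge 19/50 + 31/50 → 1
L = 2/25 + 19/100 + 27/100 + 7/20 + 19/50 + 31/50 + 1 = 289/100 = 2.89 bits/symbol.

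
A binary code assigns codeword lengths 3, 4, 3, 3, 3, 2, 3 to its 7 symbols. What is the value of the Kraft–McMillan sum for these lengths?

0.9375

With common denominator 2^4 = 16: Σ 2^(−ℓᵢ) = 2/16 + 1/16 + 2/16 + 2/16 + 2/16 + 4/16 + 2/16 = 15/16 = 0.9375.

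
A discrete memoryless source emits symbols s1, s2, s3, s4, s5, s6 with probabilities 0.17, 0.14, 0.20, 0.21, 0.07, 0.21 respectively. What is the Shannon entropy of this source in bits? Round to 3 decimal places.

H = −Σ pᵢ log₂ pᵢ.
−0.17·log₂(0.17) = 0.4346
−0.14·log₂(0.14) = 0.3971
−0.20·log₂(0.20) = 0.4644
−0.21·log₂(0.21) = 0.4728
−0.07·log₂(0.07) = 0.2686
−0.21·log₂(0.21) = 0.4728
Sum ≈ 2.5103 → 2.510 bits.

2.510 bits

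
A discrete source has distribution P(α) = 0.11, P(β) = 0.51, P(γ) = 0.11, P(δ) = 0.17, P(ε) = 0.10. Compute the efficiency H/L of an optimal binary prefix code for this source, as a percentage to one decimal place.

99.1%

Entropy H = −Σ p log₂ p ≈ 1.9628 bits.
Huffman merges: 1/10+11/100→21/100; 11/100+17/100→7/25; 21/100+7/25→49/100; 49/100+51/100→1. L = 99/50 ≈ 1.9800.
Efficiency = H/L = 1.9628/1.9800 = 99.1%.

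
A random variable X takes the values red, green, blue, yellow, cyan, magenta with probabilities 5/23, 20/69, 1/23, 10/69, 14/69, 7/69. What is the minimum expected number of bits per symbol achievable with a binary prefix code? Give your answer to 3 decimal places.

Repeatedly combine the two least-probable nodes; the expected code length is the sum of the merged weights.
merge 1/23 + 7/69 → 10/69
merge 10/69 + 10/69 → 20/69
merge 14/69 + 5/23 → 29/69
merge 20/69 + 20/69 → 40/69
merge 29/69 + 40/69 → 1
L = 10/69 + 20/69 + 29/69 + 40/69 + 1 = 56/23 ≈ 2.435 bits/symbol.

2.435 bits/symbol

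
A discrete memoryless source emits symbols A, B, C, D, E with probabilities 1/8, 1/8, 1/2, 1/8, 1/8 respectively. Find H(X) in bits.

2 bits

Each probability is a power of 1/2, so log₂(1/p) is an integer.
H = Σ p·log₂(1/p) = 1/8·3 + 1/8·3 + 1/2·1 + 1/8·3 + 1/8·3 = 2 bits.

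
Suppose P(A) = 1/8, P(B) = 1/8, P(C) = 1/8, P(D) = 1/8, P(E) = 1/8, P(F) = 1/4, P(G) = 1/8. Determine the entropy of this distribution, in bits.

Each probability is a power of 1/2, so log₂(1/p) is an integer.
H = Σ p·log₂(1/p) = 1/8·3 + 1/8·3 + 1/8·3 + 1/8·3 + 1/8·3 + 1/4·2 + 1/8·3 = 2.75 bits.

2.75 bits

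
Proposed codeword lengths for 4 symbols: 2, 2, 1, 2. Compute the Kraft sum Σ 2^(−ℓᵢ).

1.25

With common denominator 2^2 = 4: Σ 2^(−ℓᵢ) = 1/4 + 1/4 + 2/4 + 1/4 = 5/4 = 1.25.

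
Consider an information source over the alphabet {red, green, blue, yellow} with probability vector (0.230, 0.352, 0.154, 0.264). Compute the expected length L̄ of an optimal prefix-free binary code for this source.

2 bits/symbol

Repeatedly combine the two least-probable nodes; the expected code length is the sum of the merged weights.
merge 77/500 + 23/100 → 48/125
merge 33/125 + 44/125 → 77/125
merge 48/125 + 77/125 → 1
L = 48/125 + 77/125 + 1 = 2 bits/symbol.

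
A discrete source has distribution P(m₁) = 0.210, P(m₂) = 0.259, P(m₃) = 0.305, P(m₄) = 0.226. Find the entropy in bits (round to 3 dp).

H = −Σ pᵢ log₂ pᵢ.
−0.210·log₂(0.210) = 0.4728
−0.259·log₂(0.259) = 0.5048
−0.305·log₂(0.305) = 0.5225
−0.226·log₂(0.226) = 0.4849
Sum ≈ 1.9850 → 1.985 bits.

1.985 bits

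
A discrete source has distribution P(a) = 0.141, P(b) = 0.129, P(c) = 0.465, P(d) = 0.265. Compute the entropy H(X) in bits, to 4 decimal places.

1.8010 bits

H = −Σ pᵢ log₂ pᵢ.
−0.141·log₂(0.141) = 0.3985
−0.129·log₂(0.129) = 0.3811
−0.465·log₂(0.465) = 0.5137
−0.265·log₂(0.265) = 0.5077
Sum ≈ 1.8010 → 1.8010 bits.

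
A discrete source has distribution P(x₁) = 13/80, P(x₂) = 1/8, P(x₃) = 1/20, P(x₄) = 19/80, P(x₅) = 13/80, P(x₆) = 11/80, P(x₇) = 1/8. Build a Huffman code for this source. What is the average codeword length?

Repeatedly combine the two least-probable nodes; the expected code length is the sum of the merged weights.
merge 1/20 + 1/8 → 7/40
merge 1/8 + 11/80 → 21/80
merge 13/80 + 13/80 → 13/40
merge 7/40 + 19/80 → 33/80
merge 21/80 + 13/40 → 47/80
merge 33/80 + 47/80 → 1
L = 7/40 + 21/80 + 13/40 + 33/80 + 47/80 + 1 = 221/80 = 2.7625 bits/symbol.

2.7625 bits/symbol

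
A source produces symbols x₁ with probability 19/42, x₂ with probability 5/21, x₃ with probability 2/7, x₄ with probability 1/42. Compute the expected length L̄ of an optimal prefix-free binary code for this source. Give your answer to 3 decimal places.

1.810 bits/symbol

Repeatedly combine the two least-probable nodes; the expected code length is the sum of the merged weights.
merge 1/42 + 5/21 → 11/42
merge 11/42 + 2/7 → 23/42
merge 19/42 + 23/42 → 1
L = 11/42 + 23/42 + 1 = 38/21 ≈ 1.810 bits/symbol.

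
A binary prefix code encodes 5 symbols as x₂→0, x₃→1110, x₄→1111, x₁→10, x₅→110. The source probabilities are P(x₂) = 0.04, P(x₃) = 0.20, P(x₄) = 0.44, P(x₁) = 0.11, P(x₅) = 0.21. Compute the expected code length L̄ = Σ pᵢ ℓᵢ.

L̄ = Σ pᵢ·ℓᵢ = 0.04·1 + 0.20·4 + 0.44·4 + 0.11·2 + 0.21·3 = 3.45 bits/symbol.

3.45 bits/symbol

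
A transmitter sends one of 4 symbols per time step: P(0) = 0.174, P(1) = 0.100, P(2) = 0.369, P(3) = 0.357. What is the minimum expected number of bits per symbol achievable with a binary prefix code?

1.905 bits/symbol

Repeatedly combine the two least-probable nodes; the expected code length is the sum of the merged weights.
merge 1/10 + 87/500 → 137/500
merge 137/500 + 357/1000 → 631/1000
merge 369/1000 + 631/1000 → 1
L = 137/500 + 631/1000 + 1 = 381/200 = 1.905 bits/symbol.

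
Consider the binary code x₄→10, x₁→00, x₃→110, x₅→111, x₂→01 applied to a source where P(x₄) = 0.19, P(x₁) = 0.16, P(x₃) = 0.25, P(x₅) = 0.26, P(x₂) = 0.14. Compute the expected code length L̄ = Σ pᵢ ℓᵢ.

L̄ = Σ pᵢ·ℓᵢ = 0.19·2 + 0.16·2 + 0.25·3 + 0.26·3 + 0.14·2 = 2.51 bits/symbol.

2.51 bits/symbol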